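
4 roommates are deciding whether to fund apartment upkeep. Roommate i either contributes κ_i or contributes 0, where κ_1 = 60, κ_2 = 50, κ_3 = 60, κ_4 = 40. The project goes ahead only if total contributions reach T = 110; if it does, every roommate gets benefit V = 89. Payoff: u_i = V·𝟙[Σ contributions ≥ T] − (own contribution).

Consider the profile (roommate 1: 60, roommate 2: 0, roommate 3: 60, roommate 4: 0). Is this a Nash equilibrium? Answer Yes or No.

Yes

Total = 120 ≥ 110: provided.
Roommate 1 (pledges 60, payoff 29): dropping to 0 → total 60, payoff 0. No gain.
Roommate 2 (pledges 0, payoff 89): pledging 50 → total 170, payoff 39. No gain.
Roommate 3 (pledges 60, payoff 29): dropping to 0 → total 60, payoff 0. No gain.
Roommate 4 (pledges 0, payoff 89): pledging 40 → total 160, payoff 49. No gain.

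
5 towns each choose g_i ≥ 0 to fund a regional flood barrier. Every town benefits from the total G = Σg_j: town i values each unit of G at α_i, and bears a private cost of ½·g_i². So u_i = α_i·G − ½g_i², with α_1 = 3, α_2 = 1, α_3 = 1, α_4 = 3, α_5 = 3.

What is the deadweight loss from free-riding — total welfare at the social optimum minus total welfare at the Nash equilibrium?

196

Town i's FOC: ∂u_i/∂g_i = α_i − g_i = 0, so g_i* = α_i.
NE contributions = (3, 1, 1, 3, 3); G = 11.
W^NE = (Σα)·G − ½Σα_i² = 11² − ½·29 = 106.5.
Planner sets g_i = Σα_j = 11 for every i, so G^SO = 5·11 = 55.
W^SO = (Σα)·G^SO − ½·5·(Σα)² = (5/2)·11² = 302.5.
Deadweight loss = W^SO − W^NE = 196.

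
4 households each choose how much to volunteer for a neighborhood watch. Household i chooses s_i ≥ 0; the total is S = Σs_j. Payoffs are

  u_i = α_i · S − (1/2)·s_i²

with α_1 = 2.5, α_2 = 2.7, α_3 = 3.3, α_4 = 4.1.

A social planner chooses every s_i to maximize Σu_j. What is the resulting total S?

Planner FOC: ∂(Σu_j)/∂s_i = (Σα_j) − s_i = 0, so s_i^SO = Σα_j = 12.6 for every i; S^SO = 50.4.

50.4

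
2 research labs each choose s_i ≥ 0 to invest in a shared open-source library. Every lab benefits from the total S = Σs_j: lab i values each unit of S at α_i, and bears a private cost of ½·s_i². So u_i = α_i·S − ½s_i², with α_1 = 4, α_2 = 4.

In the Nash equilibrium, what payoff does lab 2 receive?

24

Lab i's FOC: ∂u_i/∂s_i = α_i − s_i = 0, so s_i* = α_i.
NE contributions = (4, 4); S = 8.
u_2 = α_2·S − ½·(s_2)² = 4·8 − ½·4² = 24.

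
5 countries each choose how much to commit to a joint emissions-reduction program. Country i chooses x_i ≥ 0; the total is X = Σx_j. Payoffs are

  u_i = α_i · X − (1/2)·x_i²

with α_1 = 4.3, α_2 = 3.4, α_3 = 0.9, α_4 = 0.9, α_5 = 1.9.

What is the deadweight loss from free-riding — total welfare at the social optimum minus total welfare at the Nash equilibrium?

212.58

Country i's FOC: ∂u_i/∂x_i = α_i − x_i = 0, so x_i* = α_i.
NE contributions = (4.3, 3.4, 0.9, 0.9, 1.9); X = 11.4.
W^NE = (Σα)·X − ½Σα_i² = 11.4² − ½·35.28 = 112.32.
Planner sets x_i = Σα_j = 11.4 for every i, so X^SO = 5·11.4 = 57.
W^SO = (Σα)·X^SO − ½·5·(Σα)² = (5/2)·11.4² = 324.9.
Deadweight loss = W^SO − W^NE = 212.58.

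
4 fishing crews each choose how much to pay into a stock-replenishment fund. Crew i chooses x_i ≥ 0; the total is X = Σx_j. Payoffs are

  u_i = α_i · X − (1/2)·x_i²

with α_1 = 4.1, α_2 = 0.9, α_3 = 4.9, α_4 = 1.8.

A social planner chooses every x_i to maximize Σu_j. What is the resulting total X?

Planner FOC: ∂(Σu_j)/∂x_i = (Σα_j) − x_i = 0, so x_i^SO = Σα_j = 11.7 for every i; X^SO = 46.8.

46.8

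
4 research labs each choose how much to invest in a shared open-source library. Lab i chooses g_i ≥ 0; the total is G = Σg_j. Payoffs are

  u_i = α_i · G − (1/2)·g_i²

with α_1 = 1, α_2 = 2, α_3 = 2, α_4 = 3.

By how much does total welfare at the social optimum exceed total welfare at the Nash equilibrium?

73

Lab i's FOC: ∂u_i/∂g_i = α_i − g_i = 0, so g_i* = α_i.
NE contributions = (1, 2, 2, 3); G = 8.
W^NE = (Σα)·G − ½Σα_i² = 8² − ½·18 = 55.
Planner sets g_i = Σα_j = 8 for every i, so G^SO = 4·8 = 32.
W^SO = (Σα)·G^SO − ½·4·(Σα)² = (4/2)·8² = 128.
Deadweight loss = W^SO − W^NE = 73.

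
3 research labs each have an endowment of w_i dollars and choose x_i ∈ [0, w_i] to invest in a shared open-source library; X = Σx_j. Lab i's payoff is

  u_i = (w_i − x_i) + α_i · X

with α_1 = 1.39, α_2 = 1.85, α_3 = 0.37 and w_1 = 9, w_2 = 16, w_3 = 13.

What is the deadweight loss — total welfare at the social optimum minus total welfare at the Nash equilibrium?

33.93

∂u_i/∂x_i = α_i − 1, so lab i contributes w_i if α_i > 1, else 0.
α_i > 1 for i ∈ {1, 2}; NE contributions (9, 16, 0), X = 25.
W^NE = Σw_i − X^NE + (Σα_i)·X^NE = 38 + 2.61·25 = 103.25.
Planner: ∂(Σu_j)/∂x_i = Σα_j − 1 = 2.61 > 0, so everyone contributes w_i; X^SO = 38, W^SO = 38 + 2.61·38 = 137.18.
Deadweight loss = 33.93.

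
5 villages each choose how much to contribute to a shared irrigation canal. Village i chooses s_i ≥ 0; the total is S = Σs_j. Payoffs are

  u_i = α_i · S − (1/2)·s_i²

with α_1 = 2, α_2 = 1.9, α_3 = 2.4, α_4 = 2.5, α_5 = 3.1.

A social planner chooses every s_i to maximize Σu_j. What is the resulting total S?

59.5

Planner FOC: ∂(Σu_j)/∂s_i = (Σα_j) − s_i = 0, so s_i^SO = Σα_j = 11.9 for every i; S^SO = 59.5.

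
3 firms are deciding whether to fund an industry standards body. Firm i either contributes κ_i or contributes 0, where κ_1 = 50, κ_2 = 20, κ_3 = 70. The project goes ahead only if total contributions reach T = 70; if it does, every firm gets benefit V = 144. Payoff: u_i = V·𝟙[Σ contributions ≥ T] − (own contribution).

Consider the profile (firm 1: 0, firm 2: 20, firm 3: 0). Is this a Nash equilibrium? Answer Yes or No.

Total = 20 < 70: not provided.
Firm 1 (pledges 0, payoff 0): pledging 50 → total 70, payoff 94. Profitable deviation.

No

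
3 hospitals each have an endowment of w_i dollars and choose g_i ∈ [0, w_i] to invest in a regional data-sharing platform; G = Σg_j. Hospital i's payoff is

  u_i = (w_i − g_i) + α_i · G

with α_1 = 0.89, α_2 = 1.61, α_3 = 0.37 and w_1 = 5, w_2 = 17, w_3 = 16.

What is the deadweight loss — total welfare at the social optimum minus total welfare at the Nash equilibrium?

∂u_i/∂g_i = α_i − 1, so hospital i contributes w_i if α_i > 1, else 0.
α_i > 1 for i ∈ {2}; NE contributions (0, 17, 0), G = 17.
W^NE = Σw_i − G^NE + (Σα_i)·G^NE = 38 + 1.87·17 = 69.79.
Planner: ∂(Σu_j)/∂g_i = Σα_j − 1 = 1.87 > 0, so everyone contributes w_i; G^SO = 38, W^SO = 38 + 1.87·38 = 109.06.
Deadweight loss = 39.27.

39.27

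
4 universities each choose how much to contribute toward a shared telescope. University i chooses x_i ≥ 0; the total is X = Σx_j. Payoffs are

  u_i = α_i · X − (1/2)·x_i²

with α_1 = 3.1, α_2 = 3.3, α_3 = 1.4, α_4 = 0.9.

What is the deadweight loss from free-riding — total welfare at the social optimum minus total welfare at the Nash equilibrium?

87.325

University i's FOC: ∂u_i/∂x_i = α_i − x_i = 0, so x_i* = α_i.
NE contributions = (3.1, 3.3, 1.4, 0.9); X = 8.7.
W^NE = (Σα)·X − ½Σα_i² = 8.7² − ½·23.27 = 64.055.
Planner sets x_i = Σα_j = 8.7 for every i, so X^SO = 4·8.7 = 34.8.
W^SO = (Σα)·X^SO − ½·4·(Σα)² = (4/2)·8.7² = 151.38.
Deadweight loss = W^SO − W^NE = 87.325.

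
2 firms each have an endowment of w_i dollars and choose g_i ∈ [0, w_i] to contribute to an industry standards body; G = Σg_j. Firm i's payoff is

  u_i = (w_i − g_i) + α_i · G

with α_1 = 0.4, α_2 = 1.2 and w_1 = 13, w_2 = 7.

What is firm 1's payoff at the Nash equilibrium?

∂u_i/∂g_i = α_i − 1, so firm i contributes w_i if α_i > 1, else 0.
α_i > 1 for i ∈ {2}; NE contributions (0, 7), G = 7.
u_1 = (13 − 0) + 0.4·7 = 15.8.

15.8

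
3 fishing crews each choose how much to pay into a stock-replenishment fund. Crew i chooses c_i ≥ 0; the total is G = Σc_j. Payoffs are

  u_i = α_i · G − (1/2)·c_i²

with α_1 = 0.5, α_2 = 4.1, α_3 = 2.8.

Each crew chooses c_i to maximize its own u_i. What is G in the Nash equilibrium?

Crew i's FOC: ∂u_i/∂c_i = α_i − c_i = 0, so c_i* = α_i.
NE contributions = (0.5, 4.1, 2.8); G = 7.4.

7.4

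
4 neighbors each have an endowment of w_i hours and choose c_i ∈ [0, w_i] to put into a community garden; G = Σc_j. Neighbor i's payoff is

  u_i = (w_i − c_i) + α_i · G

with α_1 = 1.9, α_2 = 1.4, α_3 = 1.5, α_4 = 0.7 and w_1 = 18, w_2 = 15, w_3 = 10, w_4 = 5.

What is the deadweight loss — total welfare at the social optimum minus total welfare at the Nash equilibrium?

∂u_i/∂c_i = α_i − 1, so neighbor i contributes w_i if α_i > 1, else 0.
α_i > 1 for i ∈ {1, 2, 3}; NE contributions (18, 15, 10, 0), G = 43.
W^NE = Σw_i − G^NE + (Σα_i)·G^NE = 48 + 4.5·43 = 241.5.
Planner: ∂(Σu_j)/∂c_i = Σα_j − 1 = 4.5 > 0, so everyone contributes w_i; G^SO = 48, W^SO = 48 + 4.5·48 = 264.
Deadweight loss = 22.5.

22.5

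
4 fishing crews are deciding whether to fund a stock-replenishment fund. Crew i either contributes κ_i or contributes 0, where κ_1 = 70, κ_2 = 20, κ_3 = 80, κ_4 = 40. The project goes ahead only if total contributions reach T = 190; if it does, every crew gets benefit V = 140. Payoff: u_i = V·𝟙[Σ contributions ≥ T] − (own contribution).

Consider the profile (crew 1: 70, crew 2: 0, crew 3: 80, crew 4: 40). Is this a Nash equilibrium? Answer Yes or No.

Yes

Total = 190 ≥ 190: provided.
Crew 1 (pledges 70, payoff 70): dropping to 0 → total 120, payoff 0. No gain.
Crew 2 (pledges 0, payoff 140): pledging 20 → total 210, payoff 120. No gain.
Crew 3 (pledges 80, payoff 60): dropping to 0 → total 110, payoff 0. No gain.
Crew 4 (pledges 40, payoff 100): dropping to 0 → total 150, payoff 0. No gain.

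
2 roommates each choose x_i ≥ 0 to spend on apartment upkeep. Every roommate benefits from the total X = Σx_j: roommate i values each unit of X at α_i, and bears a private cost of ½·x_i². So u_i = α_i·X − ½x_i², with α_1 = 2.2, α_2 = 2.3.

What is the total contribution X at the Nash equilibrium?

Roommate i's FOC: ∂u_i/∂x_i = α_i − x_i = 0, so x_i* = α_i.
NE contributions = (2.2, 2.3); X = 4.5.

4.5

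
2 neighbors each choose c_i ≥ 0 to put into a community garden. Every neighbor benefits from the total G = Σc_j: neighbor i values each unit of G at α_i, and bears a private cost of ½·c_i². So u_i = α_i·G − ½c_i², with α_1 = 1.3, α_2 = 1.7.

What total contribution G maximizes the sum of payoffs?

Planner FOC: ∂(Σu_j)/∂c_i = (Σα_j) − c_i = 0, so c_i^SO = Σα_j = 3 for every i; G^SO = 6.

6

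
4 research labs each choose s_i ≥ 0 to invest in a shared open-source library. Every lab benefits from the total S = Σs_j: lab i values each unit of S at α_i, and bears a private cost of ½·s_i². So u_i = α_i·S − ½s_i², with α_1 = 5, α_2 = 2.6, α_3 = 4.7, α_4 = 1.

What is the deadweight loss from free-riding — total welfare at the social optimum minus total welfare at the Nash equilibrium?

Lab i's FOC: ∂u_i/∂s_i = α_i − s_i = 0, so s_i* = α_i.
NE contributions = (5, 2.6, 4.7, 1); S = 13.3.
W^NE = (Σα)·S − ½Σα_i² = 13.3² − ½·54.85 = 149.465.
Planner sets s_i = Σα_j = 13.3 for every i, so S^SO = 4·13.3 = 53.2.
W^SO = (Σα)·S^SO − ½·4·(Σα)² = (4/2)·13.3² = 353.78.
Deadweight loss = W^SO − W^NE = 204.315.

204.315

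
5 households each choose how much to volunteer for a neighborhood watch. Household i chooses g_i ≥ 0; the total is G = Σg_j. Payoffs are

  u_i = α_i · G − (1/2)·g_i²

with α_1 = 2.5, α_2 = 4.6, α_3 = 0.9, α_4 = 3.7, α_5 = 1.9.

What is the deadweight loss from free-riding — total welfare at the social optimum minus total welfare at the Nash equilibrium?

300.2

Household i's FOC: ∂u_i/∂g_i = α_i − g_i = 0, so g_i* = α_i.
NE contributions = (2.5, 4.6, 0.9, 3.7, 1.9); G = 13.6.
W^NE = (Σα)·G − ½Σα_i² = 13.6² − ½·45.52 = 162.2.
Planner sets g_i = Σα_j = 13.6 for every i, so G^SO = 5·13.6 = 68.
W^SO = (Σα)·G^SO − ½·5·(Σα)² = (5/2)·13.6² = 462.4.
Deadweight loss = W^SO − W^NE = 300.2.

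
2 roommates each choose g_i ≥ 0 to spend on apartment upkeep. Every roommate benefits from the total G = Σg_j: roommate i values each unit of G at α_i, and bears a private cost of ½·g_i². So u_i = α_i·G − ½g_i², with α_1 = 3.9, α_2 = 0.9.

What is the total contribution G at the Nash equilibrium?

4.8

Roommate i's FOC: ∂u_i/∂g_i = α_i − g_i = 0, so g_i* = α_i.
NE contributions = (3.9, 0.9); G = 4.8.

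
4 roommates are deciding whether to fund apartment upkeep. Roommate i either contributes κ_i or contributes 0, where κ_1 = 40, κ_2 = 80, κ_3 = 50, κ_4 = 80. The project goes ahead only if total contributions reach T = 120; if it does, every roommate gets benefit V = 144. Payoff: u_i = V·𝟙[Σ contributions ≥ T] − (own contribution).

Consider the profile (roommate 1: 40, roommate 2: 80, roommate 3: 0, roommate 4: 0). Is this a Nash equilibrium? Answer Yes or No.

Total = 120 ≥ 120: provided.
Roommate 1 (pledges 40, payoff 104): dropping to 0 → total 80, payoff 0. No gain.
Roommate 2 (pledges 80, payoff 64): dropping to 0 → total 40, payoff 0. No gain.
Roommate 3 (pledges 0, payoff 144): pledging 50 → total 170, payoff 94. No gain.
Roommate 4 (pledges 0, payoff 144): pledging 80 → total 200, payoff 64. No gain.

Yes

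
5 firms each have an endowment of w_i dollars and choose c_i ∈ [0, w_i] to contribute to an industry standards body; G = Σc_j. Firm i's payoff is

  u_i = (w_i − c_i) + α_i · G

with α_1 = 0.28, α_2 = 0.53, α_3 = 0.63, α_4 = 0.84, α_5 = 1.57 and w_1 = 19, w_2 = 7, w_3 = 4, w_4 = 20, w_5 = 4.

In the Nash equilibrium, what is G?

∂u_i/∂c_i = α_i − 1, so firm i contributes w_i if α_i > 1, else 0.
α_i > 1 for i ∈ {5}; NE contributions (0, 0, 0, 0, 4), G = 4.

4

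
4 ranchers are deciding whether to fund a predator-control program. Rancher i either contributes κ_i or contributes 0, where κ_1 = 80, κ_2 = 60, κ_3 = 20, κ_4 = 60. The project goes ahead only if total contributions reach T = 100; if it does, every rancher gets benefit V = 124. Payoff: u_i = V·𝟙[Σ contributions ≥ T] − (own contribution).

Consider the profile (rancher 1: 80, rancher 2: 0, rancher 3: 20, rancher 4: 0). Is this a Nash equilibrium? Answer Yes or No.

Total = 100 ≥ 100: provided.
Rancher 1 (pledges 80, payoff 44): dropping to 0 → total 20, payoff 0. No gain.
Rancher 2 (pledges 0, payoff 124): pledging 60 → total 160, payoff 64. No gain.
Rancher 3 (pledges 20, payoff 104): dropping to 0 → total 80, payoff 0. No gain.
Rancher 4 (pledges 0, payoff 124): pledging 60 → total 160, payoff 64. No gain.

Yes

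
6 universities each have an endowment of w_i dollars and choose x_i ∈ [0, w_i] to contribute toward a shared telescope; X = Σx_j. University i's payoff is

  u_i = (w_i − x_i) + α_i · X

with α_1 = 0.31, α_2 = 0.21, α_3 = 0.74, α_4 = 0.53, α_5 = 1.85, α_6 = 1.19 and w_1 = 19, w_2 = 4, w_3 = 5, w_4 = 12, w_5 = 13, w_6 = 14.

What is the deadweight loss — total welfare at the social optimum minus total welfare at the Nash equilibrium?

153.2

∂u_i/∂x_i = α_i − 1, so university i contributes w_i if α_i > 1, else 0.
α_i > 1 for i ∈ {5, 6}; NE contributions (0, 0, 0, 0, 13, 14), X = 27.
W^NE = Σw_i − X^NE + (Σα_i)·X^NE = 67 + 3.83·27 = 170.41.
Planner: ∂(Σu_j)/∂x_i = Σα_j − 1 = 3.83 > 0, so everyone contributes w_i; X^SO = 67, W^SO = 67 + 3.83·67 = 323.61.
Deadweight loss = 153.2.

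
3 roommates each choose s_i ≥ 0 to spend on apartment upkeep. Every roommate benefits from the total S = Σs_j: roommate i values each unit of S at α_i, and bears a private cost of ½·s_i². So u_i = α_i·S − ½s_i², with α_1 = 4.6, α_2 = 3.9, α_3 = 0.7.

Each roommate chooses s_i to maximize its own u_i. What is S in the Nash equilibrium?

9.2

Roommate i's FOC: ∂u_i/∂s_i = α_i − s_i = 0, so s_i* = α_i.
NE contributions = (4.6, 3.9, 0.7); S = 9.2.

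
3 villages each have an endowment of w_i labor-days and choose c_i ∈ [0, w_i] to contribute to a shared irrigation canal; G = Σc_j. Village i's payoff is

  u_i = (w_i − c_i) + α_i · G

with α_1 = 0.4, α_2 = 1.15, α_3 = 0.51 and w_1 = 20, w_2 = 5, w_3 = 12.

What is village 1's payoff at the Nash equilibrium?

22

∂u_i/∂c_i = α_i − 1, so village i contributes w_i if α_i > 1, else 0.
α_i > 1 for i ∈ {2}; NE contributions (0, 5, 0), G = 5.
u_1 = (20 − 0) + 0.4·5 = 22.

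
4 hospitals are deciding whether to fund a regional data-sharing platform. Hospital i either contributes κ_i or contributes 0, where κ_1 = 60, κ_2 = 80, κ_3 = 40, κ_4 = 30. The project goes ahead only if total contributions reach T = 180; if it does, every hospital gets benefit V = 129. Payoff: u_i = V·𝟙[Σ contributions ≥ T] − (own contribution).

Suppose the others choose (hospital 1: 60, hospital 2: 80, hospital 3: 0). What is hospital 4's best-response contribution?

0

Others' total = 140. Even contributing 30 gives 170 < 180: no benefit either way.
Best response: 0.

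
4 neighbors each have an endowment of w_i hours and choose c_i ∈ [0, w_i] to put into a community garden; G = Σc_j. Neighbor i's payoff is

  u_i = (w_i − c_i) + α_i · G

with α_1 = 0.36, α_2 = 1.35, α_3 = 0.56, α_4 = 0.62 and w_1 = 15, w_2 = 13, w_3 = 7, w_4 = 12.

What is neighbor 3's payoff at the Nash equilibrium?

∂u_i/∂c_i = α_i − 1, so neighbor i contributes w_i if α_i > 1, else 0.
α_i > 1 for i ∈ {2}; NE contributions (0, 13, 0, 0), G = 13.
u_3 = (7 − 0) + 0.56·13 = 14.28.

14.28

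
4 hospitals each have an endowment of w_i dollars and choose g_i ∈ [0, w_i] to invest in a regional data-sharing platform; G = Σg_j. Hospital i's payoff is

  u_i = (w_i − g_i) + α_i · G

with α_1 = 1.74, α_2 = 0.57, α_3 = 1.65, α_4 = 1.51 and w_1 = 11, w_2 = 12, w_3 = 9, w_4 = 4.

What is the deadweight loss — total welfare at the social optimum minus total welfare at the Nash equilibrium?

53.64

∂u_i/∂g_i = α_i − 1, so hospital i contributes w_i if α_i > 1, else 0.
α_i > 1 for i ∈ {1, 3, 4}; NE contributions (11, 0, 9, 4), G = 24.
W^NE = Σw_i − G^NE + (Σα_i)·G^NE = 36 + 4.47·24 = 143.28.
Planner: ∂(Σu_j)/∂g_i = Σα_j − 1 = 4.47 > 0, so everyone contributes w_i; G^SO = 36, W^SO = 36 + 4.47·36 = 196.92.
Deadweight loss = 53.64.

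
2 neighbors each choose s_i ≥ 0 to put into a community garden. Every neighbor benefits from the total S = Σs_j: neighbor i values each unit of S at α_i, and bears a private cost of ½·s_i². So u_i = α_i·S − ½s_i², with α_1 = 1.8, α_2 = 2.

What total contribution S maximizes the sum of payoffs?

Planner FOC: ∂(Σu_j)/∂s_i = (Σα_j) − s_i = 0, so s_i^SO = Σα_j = 3.8 for every i; S^SO = 7.6.

7.6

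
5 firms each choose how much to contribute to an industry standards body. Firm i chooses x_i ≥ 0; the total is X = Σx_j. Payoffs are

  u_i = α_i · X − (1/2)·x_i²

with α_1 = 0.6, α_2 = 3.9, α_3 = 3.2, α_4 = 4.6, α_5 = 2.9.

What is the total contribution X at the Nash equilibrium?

Firm i's FOC: ∂u_i/∂x_i = α_i − x_i = 0, so x_i* = α_i.
NE contributions = (0.6, 3.9, 3.2, 4.6, 2.9); X = 15.2.

15.2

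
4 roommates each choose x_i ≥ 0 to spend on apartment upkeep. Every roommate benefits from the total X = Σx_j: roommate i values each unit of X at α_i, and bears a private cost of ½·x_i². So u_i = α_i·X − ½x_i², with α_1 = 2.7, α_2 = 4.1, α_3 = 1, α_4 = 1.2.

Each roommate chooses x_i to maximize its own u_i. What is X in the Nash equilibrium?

Roommate i's FOC: ∂u_i/∂x_i = α_i − x_i = 0, so x_i* = α_i.
NE contributions = (2.7, 4.1, 1, 1.2); X = 9.

9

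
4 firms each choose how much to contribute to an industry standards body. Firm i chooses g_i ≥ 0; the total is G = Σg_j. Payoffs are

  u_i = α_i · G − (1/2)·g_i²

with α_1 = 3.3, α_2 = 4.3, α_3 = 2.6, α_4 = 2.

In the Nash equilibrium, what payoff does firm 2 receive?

Firm i's FOC: ∂u_i/∂g_i = α_i − g_i = 0, so g_i* = α_i.
NE contributions = (3.3, 4.3, 2.6, 2); G = 12.2.
u_2 = α_2·G − ½·(g_2)² = 4.3·12.2 − ½·4.3² = 43.215.

43.215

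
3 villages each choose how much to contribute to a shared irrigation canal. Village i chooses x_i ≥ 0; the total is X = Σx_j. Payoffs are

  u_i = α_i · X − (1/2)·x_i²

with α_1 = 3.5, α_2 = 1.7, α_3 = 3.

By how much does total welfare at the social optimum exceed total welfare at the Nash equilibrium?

Village i's FOC: ∂u_i/∂x_i = α_i − x_i = 0, so x_i* = α_i.
NE contributions = (3.5, 1.7, 3); X = 8.2.
W^NE = (Σα)·X − ½Σα_i² = 8.2² − ½·24.14 = 55.17.
Planner sets x_i = Σα_j = 8.2 for every i, so X^SO = 3·8.2 = 24.6.
W^SO = (Σα)·X^SO − ½·3·(Σα)² = (3/2)·8.2² = 100.86.
Deadweight loss = W^SO − W^NE = 45.69.

45.69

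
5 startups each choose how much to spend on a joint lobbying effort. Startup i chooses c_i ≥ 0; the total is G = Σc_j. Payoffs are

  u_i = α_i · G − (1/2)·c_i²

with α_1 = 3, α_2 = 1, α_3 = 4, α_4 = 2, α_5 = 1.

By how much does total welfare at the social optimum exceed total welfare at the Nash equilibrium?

197

Startup i's FOC: ∂u_i/∂c_i = α_i − c_i = 0, so c_i* = α_i.
NE contributions = (3, 1, 4, 2, 1); G = 11.
W^NE = (Σα)·G − ½Σα_i² = 11² − ½·31 = 105.5.
Planner sets c_i = Σα_j = 11 for every i, so G^SO = 5·11 = 55.
W^SO = (Σα)·G^SO − ½·5·(Σα)² = (5/2)·11² = 302.5.
Deadweight loss = W^SO − W^NE = 197.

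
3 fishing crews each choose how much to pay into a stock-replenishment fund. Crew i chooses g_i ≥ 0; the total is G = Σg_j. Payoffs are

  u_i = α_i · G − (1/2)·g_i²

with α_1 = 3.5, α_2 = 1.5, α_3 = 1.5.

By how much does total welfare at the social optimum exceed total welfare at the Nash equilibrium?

Crew i's FOC: ∂u_i/∂g_i = α_i − g_i = 0, so g_i* = α_i.
NE contributions = (3.5, 1.5, 1.5); G = 6.5.
W^NE = (Σα)·G − ½Σα_i² = 6.5² − ½·16.75 = 33.875.
Planner sets g_i = Σα_j = 6.5 for every i, so G^SO = 3·6.5 = 19.5.
W^SO = (Σα)·G^SO − ½·3·(Σα)² = (3/2)·6.5² = 63.375.
Deadweight loss = W^SO − W^NE = 29.5.

29.5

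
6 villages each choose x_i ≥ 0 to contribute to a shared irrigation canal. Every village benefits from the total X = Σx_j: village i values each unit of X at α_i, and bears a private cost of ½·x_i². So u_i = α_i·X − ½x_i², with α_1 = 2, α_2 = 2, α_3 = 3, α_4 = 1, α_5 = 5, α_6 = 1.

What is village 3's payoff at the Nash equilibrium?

Village i's FOC: ∂u_i/∂x_i = α_i − x_i = 0, so x_i* = α_i.
NE contributions = (2, 2, 3, 1, 5, 1); X = 14.
u_3 = α_3·X − ½·(x_3)² = 3·14 − ½·3² = 37.5.

37.5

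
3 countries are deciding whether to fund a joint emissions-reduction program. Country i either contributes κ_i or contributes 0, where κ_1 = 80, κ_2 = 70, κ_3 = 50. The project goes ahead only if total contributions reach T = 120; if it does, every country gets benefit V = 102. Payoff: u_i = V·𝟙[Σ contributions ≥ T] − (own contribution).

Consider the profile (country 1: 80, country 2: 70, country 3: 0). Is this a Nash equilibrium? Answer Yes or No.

Yes

Total = 150 ≥ 120: provided.
Country 1 (pledges 80, payoff 22): dropping to 0 → total 70, payoff 0. No gain.
Country 2 (pledges 70, payoff 32): dropping to 0 → total 80, payoff 0. No gain.
Country 3 (pledges 0, payoff 102): pledging 50 → total 200, payoff 52. No gain.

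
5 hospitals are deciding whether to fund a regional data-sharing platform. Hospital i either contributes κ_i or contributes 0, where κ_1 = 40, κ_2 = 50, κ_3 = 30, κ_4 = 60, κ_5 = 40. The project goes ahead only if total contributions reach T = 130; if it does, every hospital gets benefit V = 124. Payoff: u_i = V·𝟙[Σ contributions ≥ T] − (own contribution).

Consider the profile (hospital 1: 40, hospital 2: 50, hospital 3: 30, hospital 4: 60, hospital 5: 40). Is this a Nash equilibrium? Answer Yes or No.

Total = 220 ≥ 130: provided.
Hospital 1 (pledges 40, payoff 84): dropping to 0 → total 180, payoff 124. Profitable deviation.

No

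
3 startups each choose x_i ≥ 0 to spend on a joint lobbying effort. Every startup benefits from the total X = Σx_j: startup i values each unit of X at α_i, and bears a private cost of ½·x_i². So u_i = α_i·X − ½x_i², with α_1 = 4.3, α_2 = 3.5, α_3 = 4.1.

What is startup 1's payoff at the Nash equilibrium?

Startup i's FOC: ∂u_i/∂x_i = α_i − x_i = 0, so x_i* = α_i.
NE contributions = (4.3, 3.5, 4.1); X = 11.9.
u_1 = α_1·X − ½·(x_1)² = 4.3·11.9 − ½·4.3² = 41.925.

41.925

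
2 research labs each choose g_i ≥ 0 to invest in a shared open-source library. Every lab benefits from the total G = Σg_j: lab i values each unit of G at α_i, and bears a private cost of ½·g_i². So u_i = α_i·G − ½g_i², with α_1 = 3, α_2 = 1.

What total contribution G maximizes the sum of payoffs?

8

Planner FOC: ∂(Σu_j)/∂g_i = (Σα_j) − g_i = 0, so g_i^SO = Σα_j = 4 for every i; G^SO = 8.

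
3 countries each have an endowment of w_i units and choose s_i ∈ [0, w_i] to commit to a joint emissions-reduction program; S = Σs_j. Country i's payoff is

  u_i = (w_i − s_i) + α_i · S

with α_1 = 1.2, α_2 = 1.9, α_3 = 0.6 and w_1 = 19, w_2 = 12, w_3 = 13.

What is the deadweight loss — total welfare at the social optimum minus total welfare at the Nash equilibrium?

35.1

∂u_i/∂s_i = α_i − 1, so country i contributes w_i if α_i > 1, else 0.
α_i > 1 for i ∈ {1, 2}; NE contributions (19, 12, 0), S = 31.
W^NE = Σw_i − S^NE + (Σα_i)·S^NE = 44 + 2.7·31 = 127.7.
Planner: ∂(Σu_j)/∂s_i = Σα_j − 1 = 2.7 > 0, so everyone contributes w_i; S^SO = 44, W^SO = 44 + 2.7·44 = 162.8.
Deadweight loss = 35.1.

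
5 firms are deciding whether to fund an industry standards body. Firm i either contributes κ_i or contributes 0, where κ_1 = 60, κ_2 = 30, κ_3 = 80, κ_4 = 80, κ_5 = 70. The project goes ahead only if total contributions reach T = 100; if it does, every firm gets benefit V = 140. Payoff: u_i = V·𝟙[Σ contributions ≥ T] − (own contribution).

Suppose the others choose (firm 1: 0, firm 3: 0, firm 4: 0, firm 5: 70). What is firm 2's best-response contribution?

30

Others' total = 70. Contributing 30 brings total to 100 ≥ 100: gain V − κ_2 = 110.
Best response: 30.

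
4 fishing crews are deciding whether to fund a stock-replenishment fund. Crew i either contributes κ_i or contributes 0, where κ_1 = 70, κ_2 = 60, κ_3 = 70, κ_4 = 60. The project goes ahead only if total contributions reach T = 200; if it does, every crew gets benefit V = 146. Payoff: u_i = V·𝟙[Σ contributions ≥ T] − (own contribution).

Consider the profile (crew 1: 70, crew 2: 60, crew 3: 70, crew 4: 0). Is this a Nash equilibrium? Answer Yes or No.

Yes

Total = 200 ≥ 200: provided.
Crew 1 (pledges 70, payoff 76): dropping to 0 → total 130, payoff 0. No gain.
Crew 2 (pledges 60, payoff 86): dropping to 0 → total 140, payoff 0. No gain.
Crew 3 (pledges 70, payoff 76): dropping to 0 → total 130, payoff 0. No gain.
Crew 4 (pledges 0, payoff 146): pledging 60 → total 260, payoff 86. No gain.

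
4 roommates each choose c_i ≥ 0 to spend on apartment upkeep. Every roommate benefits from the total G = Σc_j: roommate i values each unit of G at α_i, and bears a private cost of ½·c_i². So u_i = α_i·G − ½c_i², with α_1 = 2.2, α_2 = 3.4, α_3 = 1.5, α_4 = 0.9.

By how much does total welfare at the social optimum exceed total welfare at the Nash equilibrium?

Roommate i's FOC: ∂u_i/∂c_i = α_i − c_i = 0, so c_i* = α_i.
NE contributions = (2.2, 3.4, 1.5, 0.9); G = 8.
W^NE = (Σα)·G − ½Σα_i² = 8² − ½·19.46 = 54.27.
Planner sets c_i = Σα_j = 8 for every i, so G^SO = 4·8 = 32.
W^SO = (Σα)·G^SO − ½·4·(Σα)² = (4/2)·8² = 128.
Deadweight loss = W^SO − W^NE = 73.73.

73.73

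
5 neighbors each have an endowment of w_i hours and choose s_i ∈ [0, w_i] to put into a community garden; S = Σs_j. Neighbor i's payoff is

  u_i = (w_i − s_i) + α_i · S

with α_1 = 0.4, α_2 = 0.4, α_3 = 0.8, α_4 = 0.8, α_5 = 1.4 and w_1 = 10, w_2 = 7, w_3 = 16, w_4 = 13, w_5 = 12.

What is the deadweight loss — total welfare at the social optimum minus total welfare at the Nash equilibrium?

∂u_i/∂s_i = α_i − 1, so neighbor i contributes w_i if α_i > 1, else 0.
α_i > 1 for i ∈ {5}; NE contributions (0, 0, 0, 0, 12), S = 12.
W^NE = Σw_i − S^NE + (Σα_i)·S^NE = 58 + 2.8·12 = 91.6.
Planner: ∂(Σu_j)/∂s_i = Σα_j − 1 = 2.8 > 0, so everyone contributes w_i; S^SO = 58, W^SO = 58 + 2.8·58 = 220.4.
Deadweight loss = 128.8.

128.8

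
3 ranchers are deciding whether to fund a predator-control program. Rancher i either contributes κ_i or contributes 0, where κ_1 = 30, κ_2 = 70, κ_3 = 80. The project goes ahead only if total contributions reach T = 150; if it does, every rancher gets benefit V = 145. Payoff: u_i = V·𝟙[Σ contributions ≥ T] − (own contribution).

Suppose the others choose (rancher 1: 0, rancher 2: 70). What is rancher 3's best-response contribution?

80

Others' total = 70. Contributing 80 brings total to 150 ≥ 150: gain V − κ_3 = 65.
Best response: 80.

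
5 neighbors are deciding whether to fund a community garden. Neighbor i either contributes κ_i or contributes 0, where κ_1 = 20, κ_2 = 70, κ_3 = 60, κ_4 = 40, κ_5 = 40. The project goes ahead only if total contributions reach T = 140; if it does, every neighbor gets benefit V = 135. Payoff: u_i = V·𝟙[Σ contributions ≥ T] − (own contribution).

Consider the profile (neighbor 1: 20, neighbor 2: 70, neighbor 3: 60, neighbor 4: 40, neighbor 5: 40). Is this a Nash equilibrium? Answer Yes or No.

No

Total = 230 ≥ 140: provided.
Neighbor 1 (pledges 20, payoff 115): dropping to 0 → total 210, payoff 135. Profitable deviation.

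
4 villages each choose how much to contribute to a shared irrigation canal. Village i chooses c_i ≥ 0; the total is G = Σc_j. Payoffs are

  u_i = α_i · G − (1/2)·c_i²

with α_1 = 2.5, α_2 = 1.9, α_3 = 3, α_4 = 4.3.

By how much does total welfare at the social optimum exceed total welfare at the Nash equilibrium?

155.565

Village i's FOC: ∂u_i/∂c_i = α_i − c_i = 0, so c_i* = α_i.
NE contributions = (2.5, 1.9, 3, 4.3); G = 11.7.
W^NE = (Σα)·G − ½Σα_i² = 11.7² − ½·37.35 = 118.215.
Planner sets c_i = Σα_j = 11.7 for every i, so G^SO = 4·11.7 = 46.8.
W^SO = (Σα)·G^SO − ½·4·(Σα)² = (4/2)·11.7² = 273.78.
Deadweight loss = W^SO − W^NE = 155.565.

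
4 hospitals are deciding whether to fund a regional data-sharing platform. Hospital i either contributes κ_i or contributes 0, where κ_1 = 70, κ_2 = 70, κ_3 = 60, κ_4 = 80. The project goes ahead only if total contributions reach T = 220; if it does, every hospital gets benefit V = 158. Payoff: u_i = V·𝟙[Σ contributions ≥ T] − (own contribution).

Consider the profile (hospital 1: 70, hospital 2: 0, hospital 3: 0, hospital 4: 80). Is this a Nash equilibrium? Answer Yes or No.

Total = 150 < 220: not provided.
Hospital 1 (pledges 70, payoff -70): dropping to 0 → total 80, payoff 0. Profitable deviation.

No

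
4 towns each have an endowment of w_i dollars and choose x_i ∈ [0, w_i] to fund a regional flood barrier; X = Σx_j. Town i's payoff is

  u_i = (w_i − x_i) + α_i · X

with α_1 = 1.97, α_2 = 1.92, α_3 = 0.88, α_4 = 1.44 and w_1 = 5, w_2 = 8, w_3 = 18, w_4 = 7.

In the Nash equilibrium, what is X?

20

∂u_i/∂x_i = α_i − 1, so town i contributes w_i if α_i > 1, else 0.
α_i > 1 for i ∈ {1, 2, 4}; NE contributions (5, 8, 0, 7), X = 20.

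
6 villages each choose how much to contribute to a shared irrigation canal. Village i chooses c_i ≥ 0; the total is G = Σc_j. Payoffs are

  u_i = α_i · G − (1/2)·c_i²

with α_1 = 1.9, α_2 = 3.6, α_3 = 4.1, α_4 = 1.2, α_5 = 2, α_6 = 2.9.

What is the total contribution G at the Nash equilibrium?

Village i's FOC: ∂u_i/∂c_i = α_i − c_i = 0, so c_i* = α_i.
NE contributions = (1.9, 3.6, 4.1, 1.2, 2, 2.9); G = 15.7.

15.7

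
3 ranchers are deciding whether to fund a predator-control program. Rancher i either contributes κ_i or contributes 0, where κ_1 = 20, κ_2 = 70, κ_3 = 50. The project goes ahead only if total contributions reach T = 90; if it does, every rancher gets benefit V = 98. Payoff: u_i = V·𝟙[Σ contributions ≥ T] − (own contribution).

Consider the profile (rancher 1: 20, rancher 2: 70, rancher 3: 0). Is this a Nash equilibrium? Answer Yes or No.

Yes

Total = 90 ≥ 90: provided.
Rancher 1 (pledges 20, payoff 78): dropping to 0 → total 70, payoff 0. No gain.
Rancher 2 (pledges 70, payoff 28): dropping to 0 → total 20, payoff 0. No gain.
Rancher 3 (pledges 0, payoff 98): pledging 50 → total 140, payoff 48. No gain.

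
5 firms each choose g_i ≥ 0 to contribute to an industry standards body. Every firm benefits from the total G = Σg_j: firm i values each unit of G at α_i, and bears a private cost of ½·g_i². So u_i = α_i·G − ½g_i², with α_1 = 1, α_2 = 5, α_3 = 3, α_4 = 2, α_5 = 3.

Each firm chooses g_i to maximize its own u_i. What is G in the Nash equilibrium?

Firm i's FOC: ∂u_i/∂g_i = α_i − g_i = 0, so g_i* = α_i.
NE contributions = (1, 5, 3, 2, 3); G = 14.

14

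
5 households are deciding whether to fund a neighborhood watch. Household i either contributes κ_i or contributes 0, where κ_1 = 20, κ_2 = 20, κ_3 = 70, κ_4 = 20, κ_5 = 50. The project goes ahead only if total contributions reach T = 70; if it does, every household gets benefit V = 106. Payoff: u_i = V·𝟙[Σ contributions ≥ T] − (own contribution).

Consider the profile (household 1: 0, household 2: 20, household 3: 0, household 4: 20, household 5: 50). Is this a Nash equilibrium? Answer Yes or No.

Total = 90 ≥ 70: provided.
Household 1 (pledges 0, payoff 106): pledging 20 → total 110, payoff 86. No gain.
Household 2 (pledges 20, payoff 86): dropping to 0 → total 70, payoff 106. Profitable deviation.

No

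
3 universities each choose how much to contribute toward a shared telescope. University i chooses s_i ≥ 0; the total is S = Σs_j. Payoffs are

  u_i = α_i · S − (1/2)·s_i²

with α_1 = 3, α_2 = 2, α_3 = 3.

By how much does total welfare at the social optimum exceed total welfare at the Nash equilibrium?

43

University i's FOC: ∂u_i/∂s_i = α_i − s_i = 0, so s_i* = α_i.
NE contributions = (3, 2, 3); S = 8.
W^NE = (Σα)·S − ½Σα_i² = 8² − ½·22 = 53.
Planner sets s_i = Σα_j = 8 for every i, so S^SO = 3·8 = 24.
W^SO = (Σα)·S^SO − ½·3·(Σα)² = (3/2)·8² = 96.
Deadweight loss = W^SO − W^NE = 43.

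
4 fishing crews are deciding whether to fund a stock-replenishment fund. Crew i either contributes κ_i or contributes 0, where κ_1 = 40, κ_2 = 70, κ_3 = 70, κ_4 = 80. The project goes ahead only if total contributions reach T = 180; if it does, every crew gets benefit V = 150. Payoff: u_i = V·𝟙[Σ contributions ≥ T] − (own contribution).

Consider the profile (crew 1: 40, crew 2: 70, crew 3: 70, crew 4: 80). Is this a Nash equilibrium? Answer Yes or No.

Total = 260 ≥ 180: provided.
Crew 1 (pledges 40, payoff 110): dropping to 0 → total 220, payoff 150. Profitable deviation.

No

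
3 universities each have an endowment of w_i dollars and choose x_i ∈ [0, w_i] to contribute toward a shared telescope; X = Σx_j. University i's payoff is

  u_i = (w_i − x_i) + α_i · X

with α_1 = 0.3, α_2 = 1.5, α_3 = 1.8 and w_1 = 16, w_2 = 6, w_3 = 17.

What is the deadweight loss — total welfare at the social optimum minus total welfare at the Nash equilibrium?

∂u_i/∂x_i = α_i − 1, so university i contributes w_i if α_i > 1, else 0.
α_i > 1 for i ∈ {2, 3}; NE contributions (0, 6, 17), X = 23.
W^NE = Σw_i − X^NE + (Σα_i)·X^NE = 39 + 2.6·23 = 98.8.
Planner: ∂(Σu_j)/∂x_i = Σα_j − 1 = 2.6 > 0, so everyone contributes w_i; X^SO = 39, W^SO = 39 + 2.6·39 = 140.4.
Deadweight loss = 41.6.

41.6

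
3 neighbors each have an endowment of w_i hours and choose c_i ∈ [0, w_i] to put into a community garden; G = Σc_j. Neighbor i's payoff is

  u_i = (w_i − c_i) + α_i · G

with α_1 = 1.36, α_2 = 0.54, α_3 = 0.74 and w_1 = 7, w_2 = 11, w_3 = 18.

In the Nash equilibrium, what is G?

∂u_i/∂c_i = α_i − 1, so neighbor i contributes w_i if α_i > 1, else 0.
α_i > 1 for i ∈ {1}; NE contributions (7, 0, 0), G = 7.

7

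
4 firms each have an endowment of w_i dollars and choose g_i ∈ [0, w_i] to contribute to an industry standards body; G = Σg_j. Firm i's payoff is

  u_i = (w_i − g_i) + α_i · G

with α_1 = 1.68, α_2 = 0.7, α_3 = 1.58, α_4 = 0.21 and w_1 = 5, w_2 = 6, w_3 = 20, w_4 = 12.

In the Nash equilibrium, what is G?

∂u_i/∂g_i = α_i − 1, so firm i contributes w_i if α_i > 1, else 0.
α_i > 1 for i ∈ {1, 3}; NE contributions (5, 0, 20, 0), G = 25.

25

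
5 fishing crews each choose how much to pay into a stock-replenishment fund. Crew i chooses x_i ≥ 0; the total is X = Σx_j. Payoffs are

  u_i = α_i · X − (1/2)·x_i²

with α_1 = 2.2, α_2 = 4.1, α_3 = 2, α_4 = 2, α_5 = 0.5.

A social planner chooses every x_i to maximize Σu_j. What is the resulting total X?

54

Planner FOC: ∂(Σu_j)/∂x_i = (Σα_j) − x_i = 0, so x_i^SO = Σα_j = 10.8 for every i; X^SO = 54.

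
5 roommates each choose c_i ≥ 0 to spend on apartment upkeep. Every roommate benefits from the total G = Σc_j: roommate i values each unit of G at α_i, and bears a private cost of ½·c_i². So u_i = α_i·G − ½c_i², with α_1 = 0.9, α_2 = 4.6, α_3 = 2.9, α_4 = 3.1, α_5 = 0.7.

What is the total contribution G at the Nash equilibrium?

12.2

Roommate i's FOC: ∂u_i/∂c_i = α_i − c_i = 0, so c_i* = α_i.
NE contributions = (0.9, 4.6, 2.9, 3.1, 0.7); G = 12.2.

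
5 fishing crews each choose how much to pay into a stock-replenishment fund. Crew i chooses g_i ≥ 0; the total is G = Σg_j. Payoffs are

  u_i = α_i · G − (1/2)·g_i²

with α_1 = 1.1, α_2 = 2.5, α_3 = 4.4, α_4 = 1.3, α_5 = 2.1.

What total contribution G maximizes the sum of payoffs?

Planner FOC: ∂(Σu_j)/∂g_i = (Σα_j) − g_i = 0, so g_i^SO = Σα_j = 11.4 for every i; G^SO = 57.

57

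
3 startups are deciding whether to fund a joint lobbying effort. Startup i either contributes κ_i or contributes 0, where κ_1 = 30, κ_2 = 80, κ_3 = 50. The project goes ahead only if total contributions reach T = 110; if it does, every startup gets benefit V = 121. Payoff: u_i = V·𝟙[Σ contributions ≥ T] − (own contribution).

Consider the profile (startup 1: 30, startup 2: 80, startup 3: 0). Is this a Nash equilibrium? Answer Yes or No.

Total = 110 ≥ 110: provided.
Startup 1 (pledges 30, payoff 91): dropping to 0 → total 80, payoff 0. No gain.
Startup 2 (pledges 80, payoff 41): dropping to 0 → total 30, payoff 0. No gain.
Startup 3 (pledges 0, payoff 121): pledging 50 → total 160, payoff 71. No gain.

Yes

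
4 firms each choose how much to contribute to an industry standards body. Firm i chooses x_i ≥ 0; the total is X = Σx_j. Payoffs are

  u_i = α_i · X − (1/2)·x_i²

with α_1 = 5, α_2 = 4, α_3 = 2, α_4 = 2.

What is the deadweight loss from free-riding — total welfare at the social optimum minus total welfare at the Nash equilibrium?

Firm i's FOC: ∂u_i/∂x_i = α_i − x_i = 0, so x_i* = α_i.
NE contributions = (5, 4, 2, 2); X = 13.
W^NE = (Σα)·X − ½Σα_i² = 13² − ½·49 = 144.5.
Planner sets x_i = Σα_j = 13 for every i, so X^SO = 4·13 = 52.
W^SO = (Σα)·X^SO − ½·4·(Σα)² = (4/2)·13² = 338.
Deadweight loss = W^SO − W^NE = 193.5.

193.5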